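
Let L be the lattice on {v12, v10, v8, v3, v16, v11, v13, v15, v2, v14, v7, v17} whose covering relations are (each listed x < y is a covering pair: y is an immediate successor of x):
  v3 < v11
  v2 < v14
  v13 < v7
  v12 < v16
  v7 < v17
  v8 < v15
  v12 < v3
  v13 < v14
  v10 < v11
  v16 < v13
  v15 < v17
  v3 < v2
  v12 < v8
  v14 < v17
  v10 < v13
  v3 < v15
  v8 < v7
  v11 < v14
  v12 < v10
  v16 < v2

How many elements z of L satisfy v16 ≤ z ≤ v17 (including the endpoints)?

6

The interval [v16, v17] = {v13, v14, v16, v17, v2, v7}, which has 6 elements.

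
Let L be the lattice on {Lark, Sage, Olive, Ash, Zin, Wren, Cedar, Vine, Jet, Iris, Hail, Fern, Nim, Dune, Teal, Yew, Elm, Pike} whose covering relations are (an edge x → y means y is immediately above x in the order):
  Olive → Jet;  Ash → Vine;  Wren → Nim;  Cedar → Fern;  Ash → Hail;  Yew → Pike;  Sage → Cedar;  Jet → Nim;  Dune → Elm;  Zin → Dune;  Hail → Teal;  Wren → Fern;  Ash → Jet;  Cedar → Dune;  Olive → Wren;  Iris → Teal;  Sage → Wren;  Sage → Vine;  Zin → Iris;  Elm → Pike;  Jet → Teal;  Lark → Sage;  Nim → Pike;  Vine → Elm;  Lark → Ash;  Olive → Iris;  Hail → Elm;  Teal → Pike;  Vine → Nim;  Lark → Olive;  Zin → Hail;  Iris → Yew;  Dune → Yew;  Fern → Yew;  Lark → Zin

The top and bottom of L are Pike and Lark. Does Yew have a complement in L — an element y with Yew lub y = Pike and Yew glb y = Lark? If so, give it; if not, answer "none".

Need y with Yew ∨ y = Pike and Yew ∧ y = Lark.
Checking each element gives: Ash.

Ash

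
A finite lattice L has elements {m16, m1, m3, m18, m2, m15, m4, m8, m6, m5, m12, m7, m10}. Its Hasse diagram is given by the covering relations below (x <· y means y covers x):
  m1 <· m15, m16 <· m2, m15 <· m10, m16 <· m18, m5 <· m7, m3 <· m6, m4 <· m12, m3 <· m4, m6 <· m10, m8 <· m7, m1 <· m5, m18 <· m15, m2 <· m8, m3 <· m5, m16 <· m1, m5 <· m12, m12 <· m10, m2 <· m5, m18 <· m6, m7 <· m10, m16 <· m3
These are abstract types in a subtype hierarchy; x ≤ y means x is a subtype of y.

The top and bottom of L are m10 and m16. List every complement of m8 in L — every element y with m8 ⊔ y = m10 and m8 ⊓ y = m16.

Need y with m8 ∨ y = m10 and m8 ∧ y = m16.
Checking each element gives: m15, m18, m4, m6.

m15, m18, m4, m6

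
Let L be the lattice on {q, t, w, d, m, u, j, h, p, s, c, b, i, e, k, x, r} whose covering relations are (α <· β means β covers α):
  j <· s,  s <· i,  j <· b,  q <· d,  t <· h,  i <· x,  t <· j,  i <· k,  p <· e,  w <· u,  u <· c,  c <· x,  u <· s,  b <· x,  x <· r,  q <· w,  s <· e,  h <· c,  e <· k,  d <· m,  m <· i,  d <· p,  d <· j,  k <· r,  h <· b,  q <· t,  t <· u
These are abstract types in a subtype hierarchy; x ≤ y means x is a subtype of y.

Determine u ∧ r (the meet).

u

Common lower bounds of {u, r}: q, t, u, w.
The greatest among these is u.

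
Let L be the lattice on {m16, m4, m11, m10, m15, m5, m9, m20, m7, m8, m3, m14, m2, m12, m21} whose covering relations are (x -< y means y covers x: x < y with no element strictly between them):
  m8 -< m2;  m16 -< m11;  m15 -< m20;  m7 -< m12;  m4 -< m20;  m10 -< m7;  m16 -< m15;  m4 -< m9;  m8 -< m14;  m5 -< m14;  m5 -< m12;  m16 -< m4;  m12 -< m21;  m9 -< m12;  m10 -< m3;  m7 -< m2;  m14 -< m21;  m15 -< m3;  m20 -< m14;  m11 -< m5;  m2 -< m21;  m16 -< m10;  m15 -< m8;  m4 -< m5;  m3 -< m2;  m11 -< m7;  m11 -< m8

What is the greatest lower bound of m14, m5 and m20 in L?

m4

Common lower bounds of {m14, m5, m20}: m16, m4.
The greatest among these is m4.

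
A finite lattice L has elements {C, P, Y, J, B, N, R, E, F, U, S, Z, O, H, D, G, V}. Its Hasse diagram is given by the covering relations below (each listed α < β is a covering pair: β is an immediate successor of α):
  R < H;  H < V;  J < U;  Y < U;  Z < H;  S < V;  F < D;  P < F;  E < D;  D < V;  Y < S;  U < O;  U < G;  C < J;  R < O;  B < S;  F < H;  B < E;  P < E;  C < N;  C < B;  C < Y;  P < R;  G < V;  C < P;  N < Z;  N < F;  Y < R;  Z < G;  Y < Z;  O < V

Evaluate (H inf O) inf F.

P

H ∧ O = R
R ∧ F = P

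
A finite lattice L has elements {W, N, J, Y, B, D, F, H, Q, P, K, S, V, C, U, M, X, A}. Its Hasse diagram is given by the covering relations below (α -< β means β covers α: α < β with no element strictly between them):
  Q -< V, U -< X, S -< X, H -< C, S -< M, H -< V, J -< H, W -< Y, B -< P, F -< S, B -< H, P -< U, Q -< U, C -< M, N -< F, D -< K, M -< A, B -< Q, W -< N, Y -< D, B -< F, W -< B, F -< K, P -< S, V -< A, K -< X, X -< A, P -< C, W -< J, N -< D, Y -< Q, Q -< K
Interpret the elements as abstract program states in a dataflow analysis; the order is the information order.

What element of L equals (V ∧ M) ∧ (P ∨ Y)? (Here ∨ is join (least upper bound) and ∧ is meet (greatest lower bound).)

B

V ∧ M = H
P ∨ Y = U
H ∧ U = B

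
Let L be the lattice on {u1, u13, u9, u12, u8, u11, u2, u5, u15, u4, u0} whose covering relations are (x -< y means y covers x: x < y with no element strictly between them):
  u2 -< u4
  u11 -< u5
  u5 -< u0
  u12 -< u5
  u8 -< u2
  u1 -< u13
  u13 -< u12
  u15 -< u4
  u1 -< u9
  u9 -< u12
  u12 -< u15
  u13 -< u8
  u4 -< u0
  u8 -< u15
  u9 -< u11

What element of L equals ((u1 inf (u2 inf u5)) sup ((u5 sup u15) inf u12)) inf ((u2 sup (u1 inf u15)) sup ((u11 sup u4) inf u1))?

u13

u2 ∧ u5 = u13
u1 ∧ u13 = u1
u5 ∨ u15 = u0
u0 ∧ u12 = u12
u1 ∨ u12 = u12
u1 ∧ u15 = u1
u2 ∨ u1 = u2
u11 ∨ u4 = u0
u0 ∧ u1 = u1
u2 ∨ u1 = u2
u12 ∧ u2 = u13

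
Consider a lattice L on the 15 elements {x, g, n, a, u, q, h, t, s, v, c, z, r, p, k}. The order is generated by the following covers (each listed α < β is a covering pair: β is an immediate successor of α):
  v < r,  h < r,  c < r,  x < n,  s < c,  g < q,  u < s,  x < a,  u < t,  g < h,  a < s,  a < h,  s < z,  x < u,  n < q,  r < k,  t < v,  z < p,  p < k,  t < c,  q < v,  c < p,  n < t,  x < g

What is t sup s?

c

Common upper bounds of {t, s}: c, k, p, r.
The least among these is c.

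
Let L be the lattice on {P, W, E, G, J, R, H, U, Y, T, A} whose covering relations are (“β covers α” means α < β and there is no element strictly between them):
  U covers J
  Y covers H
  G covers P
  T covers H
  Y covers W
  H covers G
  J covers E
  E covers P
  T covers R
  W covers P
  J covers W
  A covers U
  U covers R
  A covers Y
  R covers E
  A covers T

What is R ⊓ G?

P

Common lower bounds of {R, G}: P.
The greatest among these is P.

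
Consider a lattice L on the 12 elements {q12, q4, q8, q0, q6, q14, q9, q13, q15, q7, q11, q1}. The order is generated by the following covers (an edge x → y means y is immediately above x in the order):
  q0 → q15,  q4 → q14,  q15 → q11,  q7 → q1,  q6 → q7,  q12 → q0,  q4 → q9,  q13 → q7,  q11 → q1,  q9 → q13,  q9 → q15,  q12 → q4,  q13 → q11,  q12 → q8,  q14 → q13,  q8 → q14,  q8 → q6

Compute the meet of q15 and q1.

q15

Common lower bounds of {q15, q1}: q0, q12, q15, q4, q9.
The greatest among these is q15.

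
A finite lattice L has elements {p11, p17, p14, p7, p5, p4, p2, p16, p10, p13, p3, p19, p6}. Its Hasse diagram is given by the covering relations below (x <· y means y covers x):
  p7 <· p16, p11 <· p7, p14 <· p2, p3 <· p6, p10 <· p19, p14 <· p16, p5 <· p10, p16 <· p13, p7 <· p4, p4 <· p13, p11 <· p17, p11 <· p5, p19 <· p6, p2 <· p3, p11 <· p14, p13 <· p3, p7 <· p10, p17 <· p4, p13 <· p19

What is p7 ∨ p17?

p4

Common upper bounds of {p7, p17}: p13, p19, p3, p4, p6.
The least among these is p4.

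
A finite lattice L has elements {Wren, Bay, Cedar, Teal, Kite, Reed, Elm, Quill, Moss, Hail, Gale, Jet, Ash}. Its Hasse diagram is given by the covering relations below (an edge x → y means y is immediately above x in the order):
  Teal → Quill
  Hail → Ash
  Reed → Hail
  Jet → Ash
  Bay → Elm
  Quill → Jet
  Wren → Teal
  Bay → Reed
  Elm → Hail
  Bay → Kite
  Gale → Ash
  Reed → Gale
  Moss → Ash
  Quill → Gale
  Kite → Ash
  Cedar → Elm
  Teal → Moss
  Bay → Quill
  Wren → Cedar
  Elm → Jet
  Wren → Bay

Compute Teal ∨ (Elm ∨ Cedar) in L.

Jet

Elm ∨ Cedar = Elm
Teal ∨ Elm = Jet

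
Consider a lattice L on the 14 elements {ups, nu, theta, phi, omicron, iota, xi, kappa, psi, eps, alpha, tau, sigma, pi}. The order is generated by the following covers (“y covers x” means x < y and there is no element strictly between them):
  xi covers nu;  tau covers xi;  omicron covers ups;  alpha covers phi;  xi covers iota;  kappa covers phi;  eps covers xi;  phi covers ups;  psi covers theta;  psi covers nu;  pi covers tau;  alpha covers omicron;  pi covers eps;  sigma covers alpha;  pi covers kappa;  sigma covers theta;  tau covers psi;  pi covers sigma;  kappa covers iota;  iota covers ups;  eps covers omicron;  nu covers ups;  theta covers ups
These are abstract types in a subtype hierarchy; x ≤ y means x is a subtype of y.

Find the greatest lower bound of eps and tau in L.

xi

Common lower bounds of {eps, tau}: iota, nu, ups, xi.
The greatest among these is xi.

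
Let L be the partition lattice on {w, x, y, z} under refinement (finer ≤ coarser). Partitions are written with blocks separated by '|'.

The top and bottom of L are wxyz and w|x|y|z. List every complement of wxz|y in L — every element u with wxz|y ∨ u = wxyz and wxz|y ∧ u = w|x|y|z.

wy|x|z, w|xy|z, w|x|yz

Need u with wxz|y ∨ u = wxyz and wxz|y ∧ u = w|x|y|z.
Checking each element gives: wy|x|z, w|xy|z, w|x|yz.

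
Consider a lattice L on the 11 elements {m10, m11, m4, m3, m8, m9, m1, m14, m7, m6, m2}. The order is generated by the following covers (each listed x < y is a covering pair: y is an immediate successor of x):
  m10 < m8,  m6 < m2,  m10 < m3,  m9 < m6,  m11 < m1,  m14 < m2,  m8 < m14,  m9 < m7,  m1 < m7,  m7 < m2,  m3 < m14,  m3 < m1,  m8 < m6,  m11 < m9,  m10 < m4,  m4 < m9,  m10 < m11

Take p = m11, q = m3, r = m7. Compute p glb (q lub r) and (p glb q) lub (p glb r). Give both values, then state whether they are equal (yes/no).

m11; m11; yes

q lub r = m7, so p glb (q lub r) = m11 glb m7 = m11.
p glb q = m10 and p glb r = m11, so (p glb q) lub (p glb r) = m10 lub m11 = m11.
Equal: yes.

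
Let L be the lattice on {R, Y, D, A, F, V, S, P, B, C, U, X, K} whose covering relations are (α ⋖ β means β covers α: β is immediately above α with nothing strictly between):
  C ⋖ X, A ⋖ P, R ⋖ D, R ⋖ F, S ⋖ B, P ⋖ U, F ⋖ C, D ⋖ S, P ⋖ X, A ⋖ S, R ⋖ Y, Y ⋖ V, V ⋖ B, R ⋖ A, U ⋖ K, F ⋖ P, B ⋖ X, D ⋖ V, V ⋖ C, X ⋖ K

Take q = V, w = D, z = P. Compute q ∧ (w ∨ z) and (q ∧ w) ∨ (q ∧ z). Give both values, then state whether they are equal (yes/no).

w ∨ z = X, so q ∧ (w ∨ z) = V ∧ X = V.
q ∧ w = D and q ∧ z = R, so (q ∧ w) ∨ (q ∧ z) = D ∨ R = D.
Equal: no.

V; D; no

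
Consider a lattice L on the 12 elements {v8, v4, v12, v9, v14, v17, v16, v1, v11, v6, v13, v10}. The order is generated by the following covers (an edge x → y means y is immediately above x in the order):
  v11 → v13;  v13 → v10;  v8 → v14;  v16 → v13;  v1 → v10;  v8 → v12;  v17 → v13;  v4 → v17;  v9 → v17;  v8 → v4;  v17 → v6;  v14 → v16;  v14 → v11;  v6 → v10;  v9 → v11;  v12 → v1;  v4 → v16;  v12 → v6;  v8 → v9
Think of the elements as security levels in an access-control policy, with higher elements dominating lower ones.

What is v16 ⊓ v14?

v14

Common lower bounds of {v16, v14}: v14, v8.
The greatest among these is v14.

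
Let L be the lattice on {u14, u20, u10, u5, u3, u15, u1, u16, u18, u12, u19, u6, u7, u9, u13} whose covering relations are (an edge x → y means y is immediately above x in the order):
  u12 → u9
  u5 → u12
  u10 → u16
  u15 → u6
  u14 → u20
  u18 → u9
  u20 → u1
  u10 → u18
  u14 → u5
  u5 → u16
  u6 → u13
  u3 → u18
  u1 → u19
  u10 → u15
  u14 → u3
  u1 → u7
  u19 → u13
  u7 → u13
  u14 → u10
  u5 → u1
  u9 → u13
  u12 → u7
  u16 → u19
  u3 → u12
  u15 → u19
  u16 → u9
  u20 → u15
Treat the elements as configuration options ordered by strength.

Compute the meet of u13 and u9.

Common lower bounds of {u13, u9}: u10, u12, u14, u16, u18, u3, u5, u9.
The greatest among these is u9.

u9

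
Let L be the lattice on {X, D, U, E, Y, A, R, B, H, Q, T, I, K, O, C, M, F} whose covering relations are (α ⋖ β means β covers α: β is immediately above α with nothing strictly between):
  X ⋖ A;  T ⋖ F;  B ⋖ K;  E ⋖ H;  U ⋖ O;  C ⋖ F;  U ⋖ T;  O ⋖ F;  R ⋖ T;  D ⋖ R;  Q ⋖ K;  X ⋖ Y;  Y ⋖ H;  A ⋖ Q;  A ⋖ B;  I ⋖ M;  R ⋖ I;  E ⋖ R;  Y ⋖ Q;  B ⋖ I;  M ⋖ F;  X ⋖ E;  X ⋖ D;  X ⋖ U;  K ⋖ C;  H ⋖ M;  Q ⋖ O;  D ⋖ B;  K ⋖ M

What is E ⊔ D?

Common upper bounds of {E, D}: F, I, M, R, T.
The least among these is R.

R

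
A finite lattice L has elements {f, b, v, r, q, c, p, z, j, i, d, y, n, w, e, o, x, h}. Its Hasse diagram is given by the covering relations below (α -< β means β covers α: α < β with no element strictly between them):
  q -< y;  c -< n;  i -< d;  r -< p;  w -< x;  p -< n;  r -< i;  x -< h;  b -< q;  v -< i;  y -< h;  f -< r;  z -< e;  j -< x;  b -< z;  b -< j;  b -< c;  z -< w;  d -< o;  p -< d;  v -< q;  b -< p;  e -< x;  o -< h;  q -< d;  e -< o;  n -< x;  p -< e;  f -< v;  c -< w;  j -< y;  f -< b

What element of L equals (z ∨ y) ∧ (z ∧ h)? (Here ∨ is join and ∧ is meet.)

z

z ∨ y = h
z ∧ h = z
h ∧ z = z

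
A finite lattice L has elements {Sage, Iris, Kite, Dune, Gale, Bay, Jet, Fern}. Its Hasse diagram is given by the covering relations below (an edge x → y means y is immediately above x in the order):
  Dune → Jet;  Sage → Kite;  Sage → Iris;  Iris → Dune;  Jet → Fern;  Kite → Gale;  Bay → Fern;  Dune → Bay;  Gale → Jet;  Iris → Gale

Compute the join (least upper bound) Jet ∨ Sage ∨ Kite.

Jet

Common upper bounds of {Jet, Sage, Kite}: Fern, Jet.
The least among these is Jet.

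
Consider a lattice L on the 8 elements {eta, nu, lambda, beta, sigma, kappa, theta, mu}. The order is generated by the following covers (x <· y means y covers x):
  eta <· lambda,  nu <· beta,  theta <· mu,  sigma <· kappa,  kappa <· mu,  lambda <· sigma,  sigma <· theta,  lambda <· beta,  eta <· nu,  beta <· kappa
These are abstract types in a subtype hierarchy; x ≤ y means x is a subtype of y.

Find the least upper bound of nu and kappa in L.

kappa

Common upper bounds of {nu, kappa}: kappa, mu.
The least among these is kappa.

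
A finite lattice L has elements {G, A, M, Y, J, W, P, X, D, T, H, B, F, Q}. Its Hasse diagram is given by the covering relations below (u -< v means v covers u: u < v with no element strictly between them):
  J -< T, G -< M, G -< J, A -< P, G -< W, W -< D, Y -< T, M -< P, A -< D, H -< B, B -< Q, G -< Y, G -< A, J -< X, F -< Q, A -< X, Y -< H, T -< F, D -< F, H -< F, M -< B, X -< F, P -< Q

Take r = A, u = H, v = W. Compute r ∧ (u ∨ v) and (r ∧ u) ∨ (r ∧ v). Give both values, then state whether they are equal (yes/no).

u ∨ v = F, so r ∧ (u ∨ v) = A ∧ F = A.
r ∧ u = G and r ∧ v = G, so (r ∧ u) ∨ (r ∧ v) = G ∨ G = G.
Equal: no.

A; G; no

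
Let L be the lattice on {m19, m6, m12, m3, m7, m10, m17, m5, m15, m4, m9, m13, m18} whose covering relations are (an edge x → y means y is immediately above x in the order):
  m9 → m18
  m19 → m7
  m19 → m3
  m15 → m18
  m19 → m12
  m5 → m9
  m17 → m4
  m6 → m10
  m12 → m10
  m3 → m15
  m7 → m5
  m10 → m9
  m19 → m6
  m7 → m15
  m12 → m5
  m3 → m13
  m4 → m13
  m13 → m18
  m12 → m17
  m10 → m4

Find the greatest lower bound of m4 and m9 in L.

m10

Common lower bounds of {m4, m9}: m10, m12, m19, m6.
The greatest among these is m10.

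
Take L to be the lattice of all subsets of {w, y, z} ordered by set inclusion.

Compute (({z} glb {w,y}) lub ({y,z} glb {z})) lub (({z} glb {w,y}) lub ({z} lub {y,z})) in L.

{y,z}

{z} ∧ {w,y} = {}
{y,z} ∧ {z} = {z}
{} ∨ {z} = {z}
{z} ∧ {w,y} = {}
{z} ∨ {y,z} = {y,z}
{} ∨ {y,z} = {y,z}
{z} ∨ {y,z} = {y,z}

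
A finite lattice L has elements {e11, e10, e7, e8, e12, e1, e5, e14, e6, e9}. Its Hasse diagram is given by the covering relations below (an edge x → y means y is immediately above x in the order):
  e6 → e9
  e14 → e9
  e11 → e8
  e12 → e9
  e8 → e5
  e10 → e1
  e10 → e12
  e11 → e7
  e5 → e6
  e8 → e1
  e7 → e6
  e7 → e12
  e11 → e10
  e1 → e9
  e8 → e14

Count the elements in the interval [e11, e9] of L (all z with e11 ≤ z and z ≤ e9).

The interval [e11, e9] = {e1, e10, e11, e12, e14, e5, e6, e7, e8, e9}, which has 10 elements.

10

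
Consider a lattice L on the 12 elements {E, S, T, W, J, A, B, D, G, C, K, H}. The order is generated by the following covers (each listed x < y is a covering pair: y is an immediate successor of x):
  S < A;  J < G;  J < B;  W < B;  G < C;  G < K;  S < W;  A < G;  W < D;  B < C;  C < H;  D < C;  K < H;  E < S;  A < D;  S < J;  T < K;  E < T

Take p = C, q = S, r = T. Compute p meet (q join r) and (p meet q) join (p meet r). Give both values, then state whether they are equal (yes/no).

q join r = K, so p meet (q join r) = C meet K = G.
p meet q = S and p meet r = E, so (p meet q) join (p meet r) = S join E = S.
Equal: no.

G; S; no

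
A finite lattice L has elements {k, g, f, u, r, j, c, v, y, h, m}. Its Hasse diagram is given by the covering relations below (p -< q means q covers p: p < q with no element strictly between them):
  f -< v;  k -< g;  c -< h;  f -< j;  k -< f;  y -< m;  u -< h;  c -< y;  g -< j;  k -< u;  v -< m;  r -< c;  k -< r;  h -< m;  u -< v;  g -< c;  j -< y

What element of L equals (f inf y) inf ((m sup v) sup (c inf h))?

f

f ∧ y = f
m ∨ v = m
c ∧ h = c
m ∨ c = m
f ∧ m = f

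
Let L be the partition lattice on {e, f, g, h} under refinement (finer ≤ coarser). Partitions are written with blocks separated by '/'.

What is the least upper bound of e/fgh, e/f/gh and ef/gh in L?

efgh

Common upper bounds of {e/fgh, e/f/gh, ef/gh}: efgh.
The least among these is efgh.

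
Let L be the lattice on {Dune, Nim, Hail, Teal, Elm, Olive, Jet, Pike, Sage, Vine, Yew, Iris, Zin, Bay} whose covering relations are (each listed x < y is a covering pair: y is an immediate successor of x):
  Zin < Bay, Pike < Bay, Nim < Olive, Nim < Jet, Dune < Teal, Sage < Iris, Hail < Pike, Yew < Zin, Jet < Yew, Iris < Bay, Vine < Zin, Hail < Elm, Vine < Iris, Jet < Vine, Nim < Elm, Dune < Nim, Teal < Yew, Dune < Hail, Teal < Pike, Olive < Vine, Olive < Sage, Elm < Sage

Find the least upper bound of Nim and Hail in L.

Common upper bounds of {Nim, Hail}: Bay, Elm, Iris, Sage.
The least among these is Elm.

Elm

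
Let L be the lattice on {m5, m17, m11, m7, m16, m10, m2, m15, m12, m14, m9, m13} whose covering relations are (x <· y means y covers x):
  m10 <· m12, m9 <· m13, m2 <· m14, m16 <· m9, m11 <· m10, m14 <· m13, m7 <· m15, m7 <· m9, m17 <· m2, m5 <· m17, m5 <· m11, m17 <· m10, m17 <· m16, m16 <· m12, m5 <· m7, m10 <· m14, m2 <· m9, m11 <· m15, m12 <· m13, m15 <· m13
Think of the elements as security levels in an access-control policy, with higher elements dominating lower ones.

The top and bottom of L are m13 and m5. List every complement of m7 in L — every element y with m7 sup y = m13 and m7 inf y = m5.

Need y with m7 ∨ y = m13 and m7 ∧ y = m5.
Checking each element gives: m10, m12, m14.

m10, m12, m14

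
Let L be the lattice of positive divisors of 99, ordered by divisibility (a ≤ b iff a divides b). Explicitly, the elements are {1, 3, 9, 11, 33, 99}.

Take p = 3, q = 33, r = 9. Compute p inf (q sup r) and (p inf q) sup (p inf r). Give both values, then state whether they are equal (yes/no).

q sup r = 99, so p inf (q sup r) = 3 inf 99 = 3.
p inf q = 3 and p inf r = 3, so (p inf q) sup (p inf r) = 3 sup 3 = 3.
Equal: yes.

3; 3; yes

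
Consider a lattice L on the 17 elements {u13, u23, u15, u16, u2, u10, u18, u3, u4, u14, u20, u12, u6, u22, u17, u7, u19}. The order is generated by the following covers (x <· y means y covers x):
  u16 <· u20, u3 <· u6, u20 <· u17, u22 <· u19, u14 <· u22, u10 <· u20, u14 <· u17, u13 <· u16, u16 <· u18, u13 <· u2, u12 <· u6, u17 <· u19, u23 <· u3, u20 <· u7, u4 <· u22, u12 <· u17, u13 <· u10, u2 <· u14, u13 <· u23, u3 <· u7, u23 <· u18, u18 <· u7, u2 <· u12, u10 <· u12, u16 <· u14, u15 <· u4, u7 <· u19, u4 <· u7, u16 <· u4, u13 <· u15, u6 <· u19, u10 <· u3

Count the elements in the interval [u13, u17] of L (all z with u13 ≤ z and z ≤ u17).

8

The interval [u13, u17] = {u10, u12, u13, u14, u16, u17, u2, u20}, which has 8 elements.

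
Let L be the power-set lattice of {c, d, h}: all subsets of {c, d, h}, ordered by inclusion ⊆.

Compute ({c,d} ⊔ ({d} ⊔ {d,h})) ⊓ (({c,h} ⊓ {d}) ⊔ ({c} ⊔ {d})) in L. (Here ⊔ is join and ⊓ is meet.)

{d} ∨ {d,h} = {d,h}
{c,d} ∨ {d,h} = {c,d,h}
{c,h} ∧ {d} = {}
{c} ∨ {d} = {c,d}
{} ∨ {c,d} = {c,d}
{c,d,h} ∧ {c,d} = {c,d}

{c,d}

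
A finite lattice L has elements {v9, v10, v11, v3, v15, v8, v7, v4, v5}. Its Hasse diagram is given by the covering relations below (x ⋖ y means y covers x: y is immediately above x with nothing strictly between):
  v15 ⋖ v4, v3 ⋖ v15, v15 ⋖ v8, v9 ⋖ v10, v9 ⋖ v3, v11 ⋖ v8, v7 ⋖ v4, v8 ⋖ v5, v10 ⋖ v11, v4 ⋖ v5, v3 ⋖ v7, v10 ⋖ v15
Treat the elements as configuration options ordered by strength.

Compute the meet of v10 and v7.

v9

Common lower bounds of {v10, v7}: v9.
The greatest among these is v9.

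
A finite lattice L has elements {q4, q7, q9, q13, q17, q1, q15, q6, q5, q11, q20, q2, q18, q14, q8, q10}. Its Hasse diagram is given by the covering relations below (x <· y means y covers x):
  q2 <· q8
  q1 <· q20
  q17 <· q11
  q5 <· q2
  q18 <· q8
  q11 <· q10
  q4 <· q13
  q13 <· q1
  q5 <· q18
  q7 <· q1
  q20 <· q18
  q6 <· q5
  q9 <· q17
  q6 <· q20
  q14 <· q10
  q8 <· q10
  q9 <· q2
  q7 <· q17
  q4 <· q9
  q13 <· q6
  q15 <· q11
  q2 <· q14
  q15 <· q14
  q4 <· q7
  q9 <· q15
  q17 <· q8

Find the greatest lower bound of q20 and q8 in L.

Common lower bounds of {q20, q8}: q1, q13, q20, q4, q6, q7.
The greatest among these is q20.

q20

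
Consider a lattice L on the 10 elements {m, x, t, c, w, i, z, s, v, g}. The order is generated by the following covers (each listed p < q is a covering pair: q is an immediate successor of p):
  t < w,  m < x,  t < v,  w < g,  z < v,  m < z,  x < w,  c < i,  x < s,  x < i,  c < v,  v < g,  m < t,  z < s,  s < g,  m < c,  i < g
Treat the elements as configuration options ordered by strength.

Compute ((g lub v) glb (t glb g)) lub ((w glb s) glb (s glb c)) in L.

t

g ∨ v = g
t ∧ g = t
g ∧ t = t
w ∧ s = x
s ∧ c = m
x ∧ m = m
t ∨ m = t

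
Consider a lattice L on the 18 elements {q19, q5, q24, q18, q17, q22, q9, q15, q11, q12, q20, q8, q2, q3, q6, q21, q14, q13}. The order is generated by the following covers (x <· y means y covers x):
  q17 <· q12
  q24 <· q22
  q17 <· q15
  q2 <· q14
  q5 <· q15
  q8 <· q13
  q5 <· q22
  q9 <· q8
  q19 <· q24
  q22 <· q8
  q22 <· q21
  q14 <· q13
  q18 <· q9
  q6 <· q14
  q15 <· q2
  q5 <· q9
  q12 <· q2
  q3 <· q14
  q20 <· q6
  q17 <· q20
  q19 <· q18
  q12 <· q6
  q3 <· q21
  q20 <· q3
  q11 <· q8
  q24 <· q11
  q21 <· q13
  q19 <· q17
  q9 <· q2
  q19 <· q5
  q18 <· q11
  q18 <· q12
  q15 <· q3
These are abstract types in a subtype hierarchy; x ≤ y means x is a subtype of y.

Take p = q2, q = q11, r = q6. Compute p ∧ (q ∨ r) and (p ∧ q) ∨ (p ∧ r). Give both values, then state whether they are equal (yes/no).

q2; q12; no

q ∨ r = q13, so p ∧ (q ∨ r) = q2 ∧ q13 = q2.
p ∧ q = q18 and p ∧ r = q12, so (p ∧ q) ∨ (p ∧ r) = q18 ∨ q12 = q12.
Equal: no.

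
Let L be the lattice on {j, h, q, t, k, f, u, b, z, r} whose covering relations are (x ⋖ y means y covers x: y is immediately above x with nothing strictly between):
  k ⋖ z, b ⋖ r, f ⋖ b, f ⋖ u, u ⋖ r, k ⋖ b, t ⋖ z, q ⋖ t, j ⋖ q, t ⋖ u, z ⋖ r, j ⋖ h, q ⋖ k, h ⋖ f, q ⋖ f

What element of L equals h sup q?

h ∨ q = f

f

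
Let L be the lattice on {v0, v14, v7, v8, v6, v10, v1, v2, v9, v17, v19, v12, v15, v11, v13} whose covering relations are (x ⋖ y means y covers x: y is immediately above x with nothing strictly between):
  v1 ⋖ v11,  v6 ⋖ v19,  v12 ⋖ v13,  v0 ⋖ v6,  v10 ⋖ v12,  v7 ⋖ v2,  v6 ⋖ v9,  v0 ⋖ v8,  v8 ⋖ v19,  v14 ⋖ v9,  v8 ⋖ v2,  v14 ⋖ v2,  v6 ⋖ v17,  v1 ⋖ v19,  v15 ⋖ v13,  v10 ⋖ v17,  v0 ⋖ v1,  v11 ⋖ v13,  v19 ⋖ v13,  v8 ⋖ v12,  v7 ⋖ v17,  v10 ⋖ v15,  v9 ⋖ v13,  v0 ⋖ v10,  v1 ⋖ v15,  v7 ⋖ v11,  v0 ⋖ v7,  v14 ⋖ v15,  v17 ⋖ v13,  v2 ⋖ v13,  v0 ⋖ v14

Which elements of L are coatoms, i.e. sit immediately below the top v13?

The coatoms are exactly the elements covered by v13: v11, v12, v15, v17, v19, v2, v9.

v11, v12, v15, v17, v19, v2, v9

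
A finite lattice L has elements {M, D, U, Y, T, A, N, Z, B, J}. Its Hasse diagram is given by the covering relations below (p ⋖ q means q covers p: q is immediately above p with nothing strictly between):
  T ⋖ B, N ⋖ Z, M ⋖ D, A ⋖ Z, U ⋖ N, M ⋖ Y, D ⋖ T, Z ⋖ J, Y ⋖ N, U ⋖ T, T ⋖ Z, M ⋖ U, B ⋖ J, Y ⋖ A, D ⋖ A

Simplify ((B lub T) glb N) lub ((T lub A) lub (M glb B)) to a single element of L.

B ∨ T = B
B ∧ N = U
T ∨ A = Z
M ∧ B = M
Z ∨ M = Z
U ∨ Z = Z

Z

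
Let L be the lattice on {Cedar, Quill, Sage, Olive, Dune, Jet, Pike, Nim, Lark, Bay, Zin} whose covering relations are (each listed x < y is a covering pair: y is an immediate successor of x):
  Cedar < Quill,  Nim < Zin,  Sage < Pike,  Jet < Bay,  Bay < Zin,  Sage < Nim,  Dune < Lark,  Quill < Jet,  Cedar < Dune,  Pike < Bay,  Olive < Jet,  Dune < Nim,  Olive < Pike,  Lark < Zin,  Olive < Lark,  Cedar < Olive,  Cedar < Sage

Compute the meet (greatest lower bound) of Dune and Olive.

Cedar

Common lower bounds of {Dune, Olive}: Cedar.
The greatest among these is Cedar.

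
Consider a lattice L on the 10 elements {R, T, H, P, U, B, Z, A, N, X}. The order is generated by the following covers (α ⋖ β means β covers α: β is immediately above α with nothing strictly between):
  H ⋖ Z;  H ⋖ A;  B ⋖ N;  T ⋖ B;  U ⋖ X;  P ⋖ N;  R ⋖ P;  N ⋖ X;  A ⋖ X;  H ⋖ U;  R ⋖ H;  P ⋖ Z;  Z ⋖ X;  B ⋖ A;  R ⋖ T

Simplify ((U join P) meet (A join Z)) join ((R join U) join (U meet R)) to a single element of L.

U ∨ P = X
A ∨ Z = X
X ∧ X = X
R ∨ U = U
U ∧ R = R
U ∨ R = U
X ∨ U = X

X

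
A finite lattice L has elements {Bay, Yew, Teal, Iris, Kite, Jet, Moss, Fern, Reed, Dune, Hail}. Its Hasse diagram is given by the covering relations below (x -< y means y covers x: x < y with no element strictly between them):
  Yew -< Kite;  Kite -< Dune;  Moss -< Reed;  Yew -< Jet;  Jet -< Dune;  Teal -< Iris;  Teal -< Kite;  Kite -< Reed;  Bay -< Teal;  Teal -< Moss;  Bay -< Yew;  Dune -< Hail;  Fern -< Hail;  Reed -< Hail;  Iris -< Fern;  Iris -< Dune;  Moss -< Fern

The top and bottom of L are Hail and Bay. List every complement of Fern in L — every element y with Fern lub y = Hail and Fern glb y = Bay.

Jet, Yew

Need y with Fern ∨ y = Hail and Fern ∧ y = Bay.
Checking each element gives: Jet, Yew.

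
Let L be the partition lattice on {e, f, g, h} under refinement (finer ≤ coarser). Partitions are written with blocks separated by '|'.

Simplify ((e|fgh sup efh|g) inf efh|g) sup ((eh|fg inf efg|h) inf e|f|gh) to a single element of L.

efh|g

e|fgh ∨ efh|g = efgh
efgh ∧ efh|g = efh|g
eh|fg ∧ efg|h = e|fg|h
e|fg|h ∧ e|f|gh = e|f|g|h
efh|g ∨ e|f|g|h = efh|g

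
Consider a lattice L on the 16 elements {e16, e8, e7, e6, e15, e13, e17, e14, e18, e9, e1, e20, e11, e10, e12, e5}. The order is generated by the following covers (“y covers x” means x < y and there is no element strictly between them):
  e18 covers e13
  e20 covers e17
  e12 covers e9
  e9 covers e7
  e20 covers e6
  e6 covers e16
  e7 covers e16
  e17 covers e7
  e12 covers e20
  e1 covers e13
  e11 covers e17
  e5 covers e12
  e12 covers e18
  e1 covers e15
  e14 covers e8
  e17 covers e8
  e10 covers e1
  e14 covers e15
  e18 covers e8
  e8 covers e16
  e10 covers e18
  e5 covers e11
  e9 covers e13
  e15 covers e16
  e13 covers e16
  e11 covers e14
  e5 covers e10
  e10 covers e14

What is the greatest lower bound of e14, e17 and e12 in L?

Common lower bounds of {e14, e17, e12}: e16, e8.
The greatest among these is e8.

e8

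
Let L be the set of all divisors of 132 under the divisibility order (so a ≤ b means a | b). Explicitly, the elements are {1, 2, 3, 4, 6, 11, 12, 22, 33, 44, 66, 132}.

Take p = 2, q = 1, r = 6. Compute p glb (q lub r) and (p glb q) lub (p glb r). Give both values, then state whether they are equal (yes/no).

q lub r = 6, so p glb (q lub r) = 2 glb 6 = 2.
p glb q = 1 and p glb r = 2, so (p glb q) lub (p glb r) = 1 lub 2 = 2.
Equal: yes.

2; 2; yes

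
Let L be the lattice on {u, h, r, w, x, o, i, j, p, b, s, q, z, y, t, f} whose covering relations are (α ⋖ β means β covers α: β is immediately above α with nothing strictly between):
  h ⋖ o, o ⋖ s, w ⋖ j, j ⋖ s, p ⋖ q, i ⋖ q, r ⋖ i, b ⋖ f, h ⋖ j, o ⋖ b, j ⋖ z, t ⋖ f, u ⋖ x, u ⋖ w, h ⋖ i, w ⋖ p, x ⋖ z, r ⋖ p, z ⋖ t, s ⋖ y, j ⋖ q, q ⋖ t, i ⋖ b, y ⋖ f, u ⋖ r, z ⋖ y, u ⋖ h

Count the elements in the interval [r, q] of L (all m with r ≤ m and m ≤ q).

The interval [r, q] = {i, p, q, r}, which has 4 elements.

4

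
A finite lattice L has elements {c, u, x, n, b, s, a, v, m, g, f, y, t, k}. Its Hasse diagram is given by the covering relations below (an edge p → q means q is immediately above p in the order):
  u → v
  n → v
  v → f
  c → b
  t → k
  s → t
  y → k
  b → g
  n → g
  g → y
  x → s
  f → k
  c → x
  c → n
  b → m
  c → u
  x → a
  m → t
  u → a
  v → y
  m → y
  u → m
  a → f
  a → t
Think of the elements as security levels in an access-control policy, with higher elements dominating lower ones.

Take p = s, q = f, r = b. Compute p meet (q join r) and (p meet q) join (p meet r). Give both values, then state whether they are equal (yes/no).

s; x; no

q join r = k, so p meet (q join r) = s meet k = s.
p meet q = x and p meet r = c, so (p meet q) join (p meet r) = x join c = x.
Equal: no.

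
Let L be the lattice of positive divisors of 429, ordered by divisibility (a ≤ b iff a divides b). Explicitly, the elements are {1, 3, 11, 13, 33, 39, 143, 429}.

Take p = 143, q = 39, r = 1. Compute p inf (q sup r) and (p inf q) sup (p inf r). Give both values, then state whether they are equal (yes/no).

q sup r = 39, so p inf (q sup r) = 143 inf 39 = 13.
p inf q = 13 and p inf r = 1, so (p inf q) sup (p inf r) = 13 sup 1 = 13.
Equal: yes.

13; 13; yes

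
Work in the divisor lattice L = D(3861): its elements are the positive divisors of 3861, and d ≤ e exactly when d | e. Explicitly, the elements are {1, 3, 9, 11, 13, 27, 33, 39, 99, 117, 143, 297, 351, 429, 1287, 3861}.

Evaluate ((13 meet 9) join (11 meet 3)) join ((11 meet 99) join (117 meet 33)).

33

13 ∧ 9 = 1
11 ∧ 3 = 1
1 ∨ 1 = 1
11 ∧ 99 = 11
117 ∧ 33 = 3
11 ∨ 3 = 33
1 ∨ 33 = 33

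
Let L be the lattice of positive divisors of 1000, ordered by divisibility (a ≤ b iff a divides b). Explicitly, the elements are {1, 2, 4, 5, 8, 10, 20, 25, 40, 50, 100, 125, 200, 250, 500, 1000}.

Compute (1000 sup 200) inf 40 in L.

1000 ∨ 200 = 1000
1000 ∧ 40 = 40

40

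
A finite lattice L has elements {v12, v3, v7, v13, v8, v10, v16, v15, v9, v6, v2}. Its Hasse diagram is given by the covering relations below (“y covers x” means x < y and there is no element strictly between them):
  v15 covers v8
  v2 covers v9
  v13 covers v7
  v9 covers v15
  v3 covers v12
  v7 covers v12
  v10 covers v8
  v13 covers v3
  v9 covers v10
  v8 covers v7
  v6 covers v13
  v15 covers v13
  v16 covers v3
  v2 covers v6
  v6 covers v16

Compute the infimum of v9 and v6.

v13

Common lower bounds of {v9, v6}: v12, v13, v3, v7.
The greatest among these is v13.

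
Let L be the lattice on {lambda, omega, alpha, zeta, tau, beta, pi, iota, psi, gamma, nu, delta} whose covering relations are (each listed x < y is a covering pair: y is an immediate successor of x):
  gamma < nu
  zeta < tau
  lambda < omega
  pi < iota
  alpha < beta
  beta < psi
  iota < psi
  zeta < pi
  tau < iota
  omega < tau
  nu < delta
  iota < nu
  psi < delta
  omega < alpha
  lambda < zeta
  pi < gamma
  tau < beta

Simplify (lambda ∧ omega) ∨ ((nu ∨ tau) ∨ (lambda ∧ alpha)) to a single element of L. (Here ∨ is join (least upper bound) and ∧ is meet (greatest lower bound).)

lambda ∧ omega = lambda
nu ∨ tau = nu
lambda ∧ alpha = lambda
nu ∨ lambda = nu
lambda ∨ nu = nu

nu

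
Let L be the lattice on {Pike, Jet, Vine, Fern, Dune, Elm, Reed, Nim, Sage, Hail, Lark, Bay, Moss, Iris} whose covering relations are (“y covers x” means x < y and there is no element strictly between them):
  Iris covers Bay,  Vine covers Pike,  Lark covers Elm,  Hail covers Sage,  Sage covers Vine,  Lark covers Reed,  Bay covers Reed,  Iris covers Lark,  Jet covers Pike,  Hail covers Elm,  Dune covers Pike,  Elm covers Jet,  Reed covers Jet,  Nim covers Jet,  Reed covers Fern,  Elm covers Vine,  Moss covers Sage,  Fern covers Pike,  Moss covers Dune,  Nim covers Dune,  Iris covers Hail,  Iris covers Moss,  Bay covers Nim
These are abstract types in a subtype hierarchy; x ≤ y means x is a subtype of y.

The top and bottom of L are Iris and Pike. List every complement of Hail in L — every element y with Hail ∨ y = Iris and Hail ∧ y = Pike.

Dune, Fern

Need y with Hail ∨ y = Iris and Hail ∧ y = Pike.
Checking each element gives: Dune, Fern.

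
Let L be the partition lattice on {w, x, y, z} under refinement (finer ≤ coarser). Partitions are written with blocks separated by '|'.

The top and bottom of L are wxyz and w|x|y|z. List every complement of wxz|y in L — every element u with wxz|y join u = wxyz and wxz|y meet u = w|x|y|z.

wy|x|z, w|xy|z, w|x|yz

Need u with wxz|y ∨ u = wxyz and wxz|y ∧ u = w|x|y|z.
Checking each element gives: wy|x|z, w|xy|z, w|x|yz.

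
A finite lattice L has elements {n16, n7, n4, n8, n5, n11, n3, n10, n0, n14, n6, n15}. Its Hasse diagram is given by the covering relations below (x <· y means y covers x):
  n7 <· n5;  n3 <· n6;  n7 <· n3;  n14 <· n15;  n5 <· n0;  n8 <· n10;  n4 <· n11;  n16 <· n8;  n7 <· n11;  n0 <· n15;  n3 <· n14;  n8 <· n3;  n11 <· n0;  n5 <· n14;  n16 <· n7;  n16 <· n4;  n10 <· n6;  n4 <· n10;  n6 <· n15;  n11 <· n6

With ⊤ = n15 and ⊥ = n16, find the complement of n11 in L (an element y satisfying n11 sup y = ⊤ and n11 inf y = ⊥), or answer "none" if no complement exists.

For every candidate y, either n11 ∨ y ≠ n15 or n11 ∧ y ≠ n16; no complement exists.

none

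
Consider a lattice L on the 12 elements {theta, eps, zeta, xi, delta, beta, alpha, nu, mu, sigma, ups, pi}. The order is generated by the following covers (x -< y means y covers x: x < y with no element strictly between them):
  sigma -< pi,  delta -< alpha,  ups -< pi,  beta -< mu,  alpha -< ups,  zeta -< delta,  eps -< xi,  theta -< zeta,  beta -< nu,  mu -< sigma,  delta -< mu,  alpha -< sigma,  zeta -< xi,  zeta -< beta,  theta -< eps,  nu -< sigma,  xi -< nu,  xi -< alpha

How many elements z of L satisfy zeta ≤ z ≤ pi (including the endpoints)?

The interval [zeta, pi] = {alpha, beta, delta, mu, nu, pi, sigma, ups, xi, zeta}, which has 10 elements.

10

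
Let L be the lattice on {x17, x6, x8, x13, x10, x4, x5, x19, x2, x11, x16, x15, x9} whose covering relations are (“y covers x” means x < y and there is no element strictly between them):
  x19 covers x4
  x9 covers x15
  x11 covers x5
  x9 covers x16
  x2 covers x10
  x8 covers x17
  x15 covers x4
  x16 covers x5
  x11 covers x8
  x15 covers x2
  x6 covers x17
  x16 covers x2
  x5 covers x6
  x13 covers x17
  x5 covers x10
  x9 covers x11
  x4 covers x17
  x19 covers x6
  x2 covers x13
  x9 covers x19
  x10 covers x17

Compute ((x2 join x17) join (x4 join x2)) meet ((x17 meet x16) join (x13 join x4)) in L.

x15

x2 ∨ x17 = x2
x4 ∨ x2 = x15
x2 ∨ x15 = x15
x17 ∧ x16 = x17
x13 ∨ x4 = x15
x17 ∨ x15 = x15
x15 ∧ x15 = x15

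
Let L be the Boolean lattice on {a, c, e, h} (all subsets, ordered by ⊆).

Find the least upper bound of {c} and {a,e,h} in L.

{a,c,e,h}

Under ⊆, join is union: {c} ∪ {a,e,h} = {a,c,e,h}.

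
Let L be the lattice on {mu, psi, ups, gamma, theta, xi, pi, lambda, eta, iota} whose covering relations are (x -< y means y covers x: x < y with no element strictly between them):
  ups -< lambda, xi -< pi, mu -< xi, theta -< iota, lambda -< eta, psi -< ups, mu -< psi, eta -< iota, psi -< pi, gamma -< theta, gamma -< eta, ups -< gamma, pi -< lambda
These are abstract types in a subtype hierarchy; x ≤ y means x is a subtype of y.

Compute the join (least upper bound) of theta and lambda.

Common upper bounds of {theta, lambda}: iota.
The least among these is iota.

iota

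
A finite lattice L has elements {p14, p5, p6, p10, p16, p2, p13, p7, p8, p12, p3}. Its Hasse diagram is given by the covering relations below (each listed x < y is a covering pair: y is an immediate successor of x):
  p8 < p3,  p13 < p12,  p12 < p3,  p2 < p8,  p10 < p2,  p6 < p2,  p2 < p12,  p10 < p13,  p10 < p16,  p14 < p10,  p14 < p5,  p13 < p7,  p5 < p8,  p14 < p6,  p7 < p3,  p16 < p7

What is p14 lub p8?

p8

Common upper bounds of {p14, p8}: p3, p8.
The least among these is p8.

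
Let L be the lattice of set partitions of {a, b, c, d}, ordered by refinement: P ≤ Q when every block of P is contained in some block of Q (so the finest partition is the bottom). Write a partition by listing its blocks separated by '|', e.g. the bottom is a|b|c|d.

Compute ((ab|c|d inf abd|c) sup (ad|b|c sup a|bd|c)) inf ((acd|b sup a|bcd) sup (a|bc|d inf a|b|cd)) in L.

abd|c

ab|c|d ∧ abd|c = ab|c|d
ad|b|c ∨ a|bd|c = abd|c
ab|c|d ∨ abd|c = abd|c
acd|b ∨ a|bcd = abcd
a|bc|d ∧ a|b|cd = a|b|c|d
abcd ∨ a|b|c|d = abcd
abd|c ∧ abcd = abd|c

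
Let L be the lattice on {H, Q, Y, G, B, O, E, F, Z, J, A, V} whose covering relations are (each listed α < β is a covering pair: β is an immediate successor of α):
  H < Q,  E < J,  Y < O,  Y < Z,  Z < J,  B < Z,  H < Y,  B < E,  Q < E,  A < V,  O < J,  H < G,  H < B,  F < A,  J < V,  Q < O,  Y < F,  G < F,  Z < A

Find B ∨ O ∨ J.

Common upper bounds of {B, O, J}: J, V.
The least among these is J.

J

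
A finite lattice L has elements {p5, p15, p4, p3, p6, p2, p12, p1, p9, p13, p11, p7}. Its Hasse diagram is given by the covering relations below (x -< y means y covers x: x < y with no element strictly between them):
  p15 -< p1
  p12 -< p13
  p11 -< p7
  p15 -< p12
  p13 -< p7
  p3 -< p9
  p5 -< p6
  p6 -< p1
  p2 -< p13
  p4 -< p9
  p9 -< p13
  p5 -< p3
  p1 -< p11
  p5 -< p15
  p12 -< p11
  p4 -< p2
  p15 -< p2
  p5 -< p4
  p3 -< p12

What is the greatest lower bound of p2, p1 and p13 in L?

p15

Common lower bounds of {p2, p1, p13}: p15, p5.
The greatest among these is p15.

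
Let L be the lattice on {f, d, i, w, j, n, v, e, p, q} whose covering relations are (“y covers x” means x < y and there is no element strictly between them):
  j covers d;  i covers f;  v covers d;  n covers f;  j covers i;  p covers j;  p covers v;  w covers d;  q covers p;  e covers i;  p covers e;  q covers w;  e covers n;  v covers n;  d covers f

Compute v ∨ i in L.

v ∨ i = p

p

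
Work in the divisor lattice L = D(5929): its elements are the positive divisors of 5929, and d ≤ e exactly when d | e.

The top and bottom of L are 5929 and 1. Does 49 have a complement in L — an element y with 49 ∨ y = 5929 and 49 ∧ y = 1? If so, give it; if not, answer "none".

Need y with 49 ∨ y = 5929 and 49 ∧ y = 1.
Checking each element gives: 121.

121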